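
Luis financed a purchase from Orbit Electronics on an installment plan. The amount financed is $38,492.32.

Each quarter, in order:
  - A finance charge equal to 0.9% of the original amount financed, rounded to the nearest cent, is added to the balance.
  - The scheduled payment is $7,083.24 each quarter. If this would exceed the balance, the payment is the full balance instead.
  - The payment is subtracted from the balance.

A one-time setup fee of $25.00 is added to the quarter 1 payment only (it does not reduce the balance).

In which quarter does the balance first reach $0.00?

6

# | Opening | Interest | Payment | Fee | End bal
1 | $38,492.32 | $346.43 | $7,083.24 | $25.00 | $31,755.51
2 | $31,755.51 | $346.43 | $7,083.24 | — | $25,018.70
3 | $25,018.70 | $346.43 | $7,083.24 | — | $18,281.89
4 | $18,281.89 | $346.43 | $7,083.24 | — | $11,545.08
5 | $11,545.08 | $346.43 | $7,083.24 | — | $4,808.27
6 | $4,808.27 | $346.43 | $5,154.70 | — | $0.00
Balance reaches $0.00 in quarter 6.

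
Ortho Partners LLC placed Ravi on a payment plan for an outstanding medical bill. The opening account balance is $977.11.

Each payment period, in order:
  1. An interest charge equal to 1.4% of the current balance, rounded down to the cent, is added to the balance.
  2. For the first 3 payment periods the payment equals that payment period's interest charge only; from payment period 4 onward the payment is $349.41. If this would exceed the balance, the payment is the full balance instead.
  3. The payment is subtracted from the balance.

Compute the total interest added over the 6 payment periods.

Payment period 1: opening $977.11; interest $13.67 → $990.78; payment $13.67; balance $977.11
Payment period 2: opening $977.11; interest $13.67 → $990.78; payment $13.67; balance $977.11
Payment period 3: opening $977.11; interest $13.67 → $990.78; payment $13.67; balance $977.11
Payment period 4: opening $977.11; interest $13.67 → $990.78; payment $349.41; balance $641.37
Payment period 5: opening $641.37; interest $8.97 → $650.34; payment $349.41; balance $300.93
Payment period 6: opening $300.93; interest $4.21 → $305.14; payment $305.14; balance $0.00
Total interest: $13.67 + $13.67 + $13.67 + $13.67 + $8.97 + $4.21 = $67.86

$67.86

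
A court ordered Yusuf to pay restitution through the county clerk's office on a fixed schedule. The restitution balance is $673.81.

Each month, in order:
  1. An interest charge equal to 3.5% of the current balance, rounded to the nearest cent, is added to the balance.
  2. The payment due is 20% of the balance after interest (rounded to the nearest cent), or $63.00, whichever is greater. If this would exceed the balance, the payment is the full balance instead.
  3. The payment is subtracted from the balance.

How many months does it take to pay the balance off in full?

# | Opening | Interest | Payment | End bal
1 | $673.81 | $23.58 | $139.48 | $557.91
2 | $557.91 | $19.53 | $115.49 | $461.95
3 | $461.95 | $16.17 | $95.62 | $382.50
4 | $382.50 | $13.39 | $79.18 | $316.71
5 | $316.71 | $11.08 | $65.56 | $262.23
6 | $262.23 | $9.18 | $63.00 | $208.41
7 | $208.41 | $7.29 | $63.00 | $152.70
8 | $152.70 | $5.34 | $63.00 | $95.04
9 | $95.04 | $3.33 | $63.00 | $35.37
10 | $35.37 | $1.24 | $36.61 | $0.00
Balance reaches $0.00 in month 10.

10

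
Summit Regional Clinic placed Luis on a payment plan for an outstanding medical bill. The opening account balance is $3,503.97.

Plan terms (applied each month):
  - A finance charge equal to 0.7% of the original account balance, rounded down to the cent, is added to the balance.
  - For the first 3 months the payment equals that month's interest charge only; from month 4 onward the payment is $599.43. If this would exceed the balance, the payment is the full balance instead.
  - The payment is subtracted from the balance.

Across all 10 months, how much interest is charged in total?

Month 1: opening $3,503.97; interest $24.52 → $3,528.49; payment $24.52; balance $3,503.97
Month 2: opening $3,503.97; interest $24.52 → $3,528.49; payment $24.52; balance $3,503.97
Month 3: opening $3,503.97; interest $24.52 → $3,528.49; payment $24.52; balance $3,503.97
Month 4: opening $3,503.97; interest $24.52 → $3,528.49; payment $599.43; balance $2,929.06
Month 5: opening $2,929.06; interest $24.52 → $2,953.58; payment $599.43; balance $2,354.15
Month 6: opening $2,354.15; interest $24.52 → $2,378.67; payment $599.43; balance $1,779.24
Month 7: opening $1,779.24; interest $24.52 → $1,803.76; payment $599.43; balance $1,204.33
Month 8: opening $1,204.33; interest $24.52 → $1,228.85; payment $599.43; balance $629.42
Month 9: opening $629.42; interest $24.52 → $653.94; payment $599.43; balance $54.51
Month 10: opening $54.51; interest $24.52 → $79.03; payment $79.03; balance $0.00
Total interest: $24.52 + $24.52 + $24.52 + $24.52 + $24.52 + $24.52 + $24.52 + $24.52 + $24.52 + $24.52 = $245.20

$245.20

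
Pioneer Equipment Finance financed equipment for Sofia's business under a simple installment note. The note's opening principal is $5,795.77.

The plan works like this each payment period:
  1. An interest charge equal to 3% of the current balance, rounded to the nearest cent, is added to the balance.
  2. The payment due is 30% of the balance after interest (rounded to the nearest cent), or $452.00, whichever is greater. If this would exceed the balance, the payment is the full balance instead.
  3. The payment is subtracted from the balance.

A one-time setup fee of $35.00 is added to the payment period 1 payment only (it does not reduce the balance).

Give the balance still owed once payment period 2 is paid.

$3,012.88

# | Opening | Interest | Payment | Fee | End bal
1 | $5,795.77 | $173.87 | $1,790.89 | $35.00 | $4,178.75
2 | $4,178.75 | $125.36 | $1,291.23 | — | $3,012.88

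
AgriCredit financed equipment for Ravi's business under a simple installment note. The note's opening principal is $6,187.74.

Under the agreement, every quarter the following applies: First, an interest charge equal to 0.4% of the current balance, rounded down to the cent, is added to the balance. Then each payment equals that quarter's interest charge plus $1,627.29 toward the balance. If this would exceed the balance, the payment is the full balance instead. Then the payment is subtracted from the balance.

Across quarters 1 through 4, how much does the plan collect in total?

Quarter 1: opening $6,187.74; interest $24.75 → $6,212.49; payment $1,652.04; balance $4,560.45
Quarter 2: opening $4,560.45; interest $18.24 → $4,578.69; payment $1,645.53; balance $2,933.16
Quarter 3: opening $2,933.16; interest $11.73 → $2,944.89; payment $1,639.02; balance $1,305.87
Quarter 4: opening $1,305.87; interest $5.22 → $1,311.09; payment $1,311.09; balance $0.00
Total paid: $6,247.68

$6,247.68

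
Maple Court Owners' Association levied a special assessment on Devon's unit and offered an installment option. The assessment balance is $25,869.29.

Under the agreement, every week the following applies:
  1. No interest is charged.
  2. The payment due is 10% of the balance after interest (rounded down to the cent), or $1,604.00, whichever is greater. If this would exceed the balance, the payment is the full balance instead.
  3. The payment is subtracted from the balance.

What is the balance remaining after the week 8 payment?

# | Opening | Payment | End bal
1 | $25,869.29 | $2,586.92 | $23,282.37
2 | $23,282.37 | $2,328.23 | $20,954.14
3 | $20,954.14 | $2,095.41 | $18,858.73
4 | $18,858.73 | $1,885.87 | $16,972.86
5 | $16,972.86 | $1,697.28 | $15,275.58
6 | $15,275.58 | $1,604.00 | $13,671.58
7 | $13,671.58 | $1,604.00 | $12,067.58
8 | $12,067.58 | $1,604.00 | $10,463.58

$10,463.58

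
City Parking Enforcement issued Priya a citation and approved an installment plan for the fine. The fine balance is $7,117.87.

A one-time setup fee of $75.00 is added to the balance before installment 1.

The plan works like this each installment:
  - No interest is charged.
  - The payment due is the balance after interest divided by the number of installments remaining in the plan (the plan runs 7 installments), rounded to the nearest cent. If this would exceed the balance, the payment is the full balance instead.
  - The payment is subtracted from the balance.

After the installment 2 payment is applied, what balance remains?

$5,137.77

Installment 1: opening $7,192.87; payment $1,027.55; balance $6,165.32
Installment 2: opening $6,165.32; payment $1,027.55; balance $5,137.77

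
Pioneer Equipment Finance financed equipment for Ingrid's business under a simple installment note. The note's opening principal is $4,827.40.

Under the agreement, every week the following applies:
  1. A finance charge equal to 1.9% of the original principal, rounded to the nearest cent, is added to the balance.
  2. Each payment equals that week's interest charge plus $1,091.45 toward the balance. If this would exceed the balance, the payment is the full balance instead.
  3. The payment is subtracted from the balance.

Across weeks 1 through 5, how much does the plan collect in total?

Week 1: $4,827.40 +$91.72 interest = $4,919.12; pay $1,183.17 → $3,735.95
Week 2: $3,735.95 +$91.72 interest = $3,827.67; pay $1,183.17 → $2,644.50
Week 3: $2,644.50 +$91.72 interest = $2,736.22; pay $1,183.17 → $1,553.05
Week 4: $1,553.05 +$91.72 interest = $1,644.77; pay $1,183.17 → $461.60
Week 5: $461.60 +$91.72 interest = $553.32; pay $553.32 → $0.00
Total paid: $5,286.00

$5,286.00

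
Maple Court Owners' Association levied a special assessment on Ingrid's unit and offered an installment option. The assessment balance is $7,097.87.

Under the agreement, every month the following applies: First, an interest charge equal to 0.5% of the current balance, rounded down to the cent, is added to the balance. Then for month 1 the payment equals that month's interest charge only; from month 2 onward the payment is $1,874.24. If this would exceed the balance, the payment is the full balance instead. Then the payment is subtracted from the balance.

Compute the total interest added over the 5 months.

# | Opening | Interest | Payment | End bal
1 | $7,097.87 | $35.48 | $35.48 | $7,097.87
2 | $7,097.87 | $35.48 | $1,874.24 | $5,259.11
3 | $5,259.11 | $26.29 | $1,874.24 | $3,411.16
4 | $3,411.16 | $17.05 | $1,874.24 | $1,553.97
5 | $1,553.97 | $7.76 | $1,561.73 | $0.00
Total interest: $35.48 + $35.48 + $26.29 + $17.05 + $7.76 = $122.06

$122.06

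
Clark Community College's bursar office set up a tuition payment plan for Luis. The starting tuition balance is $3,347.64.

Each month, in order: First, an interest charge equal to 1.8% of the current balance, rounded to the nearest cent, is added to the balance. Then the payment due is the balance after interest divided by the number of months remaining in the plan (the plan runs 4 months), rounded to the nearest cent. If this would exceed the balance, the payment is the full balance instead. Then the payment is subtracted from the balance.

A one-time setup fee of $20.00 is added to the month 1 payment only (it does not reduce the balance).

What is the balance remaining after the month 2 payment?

$1,734.62

Month 1: opening $3,347.64; interest $60.26 → $3,407.90; payment $851.98 (+ $20.00 fee); balance $2,555.92
Month 2: opening $2,555.92; interest $46.01 → $2,601.93; payment $867.31; balance $1,734.62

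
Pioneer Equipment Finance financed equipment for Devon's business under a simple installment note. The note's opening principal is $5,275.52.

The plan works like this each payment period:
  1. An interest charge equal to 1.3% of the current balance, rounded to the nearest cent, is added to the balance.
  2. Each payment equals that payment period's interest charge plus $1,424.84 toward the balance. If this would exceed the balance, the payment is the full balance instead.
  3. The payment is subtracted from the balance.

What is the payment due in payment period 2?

$1,474.90

# | Opening | Interest | Payment | End bal
1 | $5,275.52 | $68.58 | $1,493.42 | $3,850.68
2 | $3,850.68 | $50.06 | $1,474.90 | $2,425.84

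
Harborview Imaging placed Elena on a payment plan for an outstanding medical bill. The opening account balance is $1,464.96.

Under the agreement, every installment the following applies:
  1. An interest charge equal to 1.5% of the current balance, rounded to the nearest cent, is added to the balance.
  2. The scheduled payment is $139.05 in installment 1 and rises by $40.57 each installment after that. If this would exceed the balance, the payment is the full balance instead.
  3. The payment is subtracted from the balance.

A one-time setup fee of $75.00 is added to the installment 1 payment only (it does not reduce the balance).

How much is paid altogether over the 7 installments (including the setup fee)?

Installment 1: $1,464.96 +$21.97 interest = $1,486.93; pay $139.05 (+ $75.00 fee) → $1,347.88
Installment 2: $1,347.88 +$20.22 interest = $1,368.10; pay $179.62 → $1,188.48
Installment 3: $1,188.48 +$17.83 interest = $1,206.31; pay $220.19 → $986.12
Installment 4: $986.12 +$14.79 interest = $1,000.91; pay $260.76 → $740.15
Installment 5: $740.15 +$11.10 interest = $751.25; pay $301.33 → $449.92
Installment 6: $449.92 +$6.75 interest = $456.67; pay $341.90 → $114.77
Installment 7: $114.77 +$1.72 interest = $116.49; pay $116.49 → $0.00
Total paid: $1,634.34

$1,634.34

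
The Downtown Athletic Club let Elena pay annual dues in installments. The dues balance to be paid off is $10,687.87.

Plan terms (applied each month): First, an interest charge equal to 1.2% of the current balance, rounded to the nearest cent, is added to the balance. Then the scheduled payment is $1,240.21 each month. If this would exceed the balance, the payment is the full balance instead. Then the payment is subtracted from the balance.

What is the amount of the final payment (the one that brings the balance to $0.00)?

$188.43

# | Opening | Interest | Payment | End bal
1 | $10,687.87 | $128.25 | $1,240.21 | $9,575.91
2 | $9,575.91 | $114.91 | $1,240.21 | $8,450.61
3 | $8,450.61 | $101.41 | $1,240.21 | $7,311.81
4 | $7,311.81 | $87.74 | $1,240.21 | $6,159.34
5 | $6,159.34 | $73.91 | $1,240.21 | $4,993.04
6 | $4,993.04 | $59.92 | $1,240.21 | $3,812.75
7 | $3,812.75 | $45.75 | $1,240.21 | $2,618.29
8 | $2,618.29 | $31.42 | $1,240.21 | $1,409.50
9 | $1,409.50 | $16.91 | $1,240.21 | $186.20
10 | $186.20 | $2.23 | $188.43 | $0.00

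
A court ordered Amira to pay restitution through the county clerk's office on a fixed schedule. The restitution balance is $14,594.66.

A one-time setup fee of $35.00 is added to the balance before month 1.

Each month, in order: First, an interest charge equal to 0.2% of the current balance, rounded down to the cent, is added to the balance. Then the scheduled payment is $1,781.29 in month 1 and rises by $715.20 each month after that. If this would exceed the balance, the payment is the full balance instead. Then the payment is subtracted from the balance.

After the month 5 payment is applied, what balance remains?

$0.00

Month 1: $14,629.66 +$29.25 interest = $14,658.91; pay $1,781.29 → $12,877.62
Month 2: $12,877.62 +$25.75 interest = $12,903.37; pay $2,496.49 → $10,406.88
Month 3: $10,406.88 +$20.81 interest = $10,427.69; pay $3,211.69 → $7,216.00
Month 4: $7,216.00 +$14.43 interest = $7,230.43; pay $3,926.89 → $3,303.54
Month 5: $3,303.54 +$6.60 interest = $3,310.14; pay $3,310.14 → $0.00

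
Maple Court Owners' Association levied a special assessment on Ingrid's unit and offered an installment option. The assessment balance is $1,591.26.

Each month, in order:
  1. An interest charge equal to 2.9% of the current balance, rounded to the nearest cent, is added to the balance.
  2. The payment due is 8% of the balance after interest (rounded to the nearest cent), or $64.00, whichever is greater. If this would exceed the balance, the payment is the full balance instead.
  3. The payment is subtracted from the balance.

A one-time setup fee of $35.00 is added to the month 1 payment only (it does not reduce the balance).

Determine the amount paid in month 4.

Month 1: opening $1,591.26; interest $46.15 → $1,637.41; payment $130.99 (+ $35.00 fee); balance $1,506.42
Month 2: opening $1,506.42; interest $43.69 → $1,550.11; payment $124.01; balance $1,426.10
Month 3: opening $1,426.10; interest $41.36 → $1,467.46; payment $117.40; balance $1,350.06
Month 4: opening $1,350.06; interest $39.15 → $1,389.21; payment $111.14; balance $1,278.07

$111.14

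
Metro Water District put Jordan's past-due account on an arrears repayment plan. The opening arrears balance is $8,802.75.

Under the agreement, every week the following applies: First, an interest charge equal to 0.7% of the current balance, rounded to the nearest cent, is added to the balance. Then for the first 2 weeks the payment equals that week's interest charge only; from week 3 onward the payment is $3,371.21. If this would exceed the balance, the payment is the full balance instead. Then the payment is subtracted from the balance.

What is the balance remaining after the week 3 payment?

Week 1: $8,802.75 +$61.62 interest = $8,864.37; pay $61.62 → $8,802.75
Week 2: $8,802.75 +$61.62 interest = $8,864.37; pay $61.62 → $8,802.75
Week 3: $8,802.75 +$61.62 interest = $8,864.37; pay $3,371.21 → $5,493.16

$5,493.16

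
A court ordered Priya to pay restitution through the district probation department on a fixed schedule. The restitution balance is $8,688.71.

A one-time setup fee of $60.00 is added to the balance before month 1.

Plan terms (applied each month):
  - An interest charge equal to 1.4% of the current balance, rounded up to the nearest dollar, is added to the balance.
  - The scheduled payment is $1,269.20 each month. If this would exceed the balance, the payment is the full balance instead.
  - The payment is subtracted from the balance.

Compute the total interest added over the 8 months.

Month 1: $8,748.71 +$123.00 interest = $8,871.71; pay $1,269.20 → $7,602.51
Month 2: $7,602.51 +$107.00 interest = $7,709.51; pay $1,269.20 → $6,440.31
Month 3: $6,440.31 +$91.00 interest = $6,531.31; pay $1,269.20 → $5,262.11
Month 4: $5,262.11 +$74.00 interest = $5,336.11; pay $1,269.20 → $4,066.91
Month 5: $4,066.91 +$57.00 interest = $4,123.91; pay $1,269.20 → $2,854.71
Month 6: $2,854.71 +$40.00 interest = $2,894.71; pay $1,269.20 → $1,625.51
Month 7: $1,625.51 +$23.00 interest = $1,648.51; pay $1,269.20 → $379.31
Month 8: $379.31 +$6.00 interest = $385.31; pay $385.31 → $0.00
Total interest: $123.00 + $107.00 + $91.00 + $74.00 + $57.00 + $40.00 + $23.00 + $6.00 = $521.00

$521.00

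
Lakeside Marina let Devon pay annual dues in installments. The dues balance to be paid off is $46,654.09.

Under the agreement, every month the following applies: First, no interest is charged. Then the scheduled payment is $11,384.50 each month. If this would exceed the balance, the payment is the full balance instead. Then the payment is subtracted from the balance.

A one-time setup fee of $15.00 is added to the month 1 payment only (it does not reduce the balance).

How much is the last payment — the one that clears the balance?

$1,116.09

Month 1: $46,654.09 − $11,384.50 (+ $15.00 fee) → $35,269.59
Month 2: $35,269.59 − $11,384.50 → $23,885.09
Month 3: $23,885.09 − $11,384.50 → $12,500.59
Month 4: $12,500.59 − $11,384.50 → $1,116.09
Month 5: $1,116.09 − $1,116.09 → $0.00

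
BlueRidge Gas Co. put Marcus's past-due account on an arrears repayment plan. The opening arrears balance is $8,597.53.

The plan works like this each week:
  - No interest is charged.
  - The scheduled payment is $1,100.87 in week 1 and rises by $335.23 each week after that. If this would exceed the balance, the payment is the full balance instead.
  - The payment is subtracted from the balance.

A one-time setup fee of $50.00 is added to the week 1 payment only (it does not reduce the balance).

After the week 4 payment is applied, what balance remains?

Week 1: opening $8,597.53; payment $1,100.87 (+ $50.00 fee); balance $7,496.66
Week 2: opening $7,496.66; payment $1,436.10; balance $6,060.56
Week 3: opening $6,060.56; payment $1,771.33; balance $4,289.23
Week 4: opening $4,289.23; payment $2,106.56; balance $2,182.67

$2,182.67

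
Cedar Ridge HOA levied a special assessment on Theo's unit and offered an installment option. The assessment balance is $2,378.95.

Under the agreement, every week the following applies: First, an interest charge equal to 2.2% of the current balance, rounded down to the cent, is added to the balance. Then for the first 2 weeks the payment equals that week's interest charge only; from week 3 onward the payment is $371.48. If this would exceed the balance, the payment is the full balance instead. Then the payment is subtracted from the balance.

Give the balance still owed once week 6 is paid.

Week 1: $2,378.95 +$52.33 interest = $2,431.28; pay $52.33 → $2,378.95
Week 2: $2,378.95 +$52.33 interest = $2,431.28; pay $52.33 → $2,378.95
Week 3: $2,378.95 +$52.33 interest = $2,431.28; pay $371.48 → $2,059.80
Week 4: $2,059.80 +$45.31 interest = $2,105.11; pay $371.48 → $1,733.63
Week 5: $1,733.63 +$38.13 interest = $1,771.76; pay $371.48 → $1,400.28
Week 6: $1,400.28 +$30.80 interest = $1,431.08; pay $371.48 → $1,059.60

$1,059.60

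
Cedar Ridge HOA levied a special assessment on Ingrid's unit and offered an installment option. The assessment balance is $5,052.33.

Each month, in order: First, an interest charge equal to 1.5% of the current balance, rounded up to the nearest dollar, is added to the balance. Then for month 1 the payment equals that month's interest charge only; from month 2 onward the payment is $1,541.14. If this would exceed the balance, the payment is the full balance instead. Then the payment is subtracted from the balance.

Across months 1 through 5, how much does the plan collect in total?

Month 1: opening $5,052.33; interest $76.00 → $5,128.33; payment $76.00; balance $5,052.33
Month 2: opening $5,052.33; interest $76.00 → $5,128.33; payment $1,541.14; balance $3,587.19
Month 3: opening $3,587.19; interest $54.00 → $3,641.19; payment $1,541.14; balance $2,100.05
Month 4: opening $2,100.05; interest $32.00 → $2,132.05; payment $1,541.14; balance $590.91
Month 5: opening $590.91; interest $9.00 → $599.91; payment $599.91; balance $0.00
Total paid: $5,299.33

$5,299.33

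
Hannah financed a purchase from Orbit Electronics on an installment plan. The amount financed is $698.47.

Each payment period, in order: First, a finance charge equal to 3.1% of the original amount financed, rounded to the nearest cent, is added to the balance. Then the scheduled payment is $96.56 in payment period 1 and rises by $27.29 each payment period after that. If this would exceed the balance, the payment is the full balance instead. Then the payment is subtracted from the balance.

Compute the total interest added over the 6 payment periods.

# | Opening | Interest | Payment | End bal
1 | $698.47 | $21.65 | $96.56 | $623.56
2 | $623.56 | $21.65 | $123.85 | $521.36
3 | $521.36 | $21.65 | $151.14 | $391.87
4 | $391.87 | $21.65 | $178.43 | $235.09
5 | $235.09 | $21.65 | $205.72 | $51.02
6 | $51.02 | $21.65 | $72.67 | $0.00
Total interest: $21.65 + $21.65 + $21.65 + $21.65 + $21.65 + $21.65 = $129.90

$129.90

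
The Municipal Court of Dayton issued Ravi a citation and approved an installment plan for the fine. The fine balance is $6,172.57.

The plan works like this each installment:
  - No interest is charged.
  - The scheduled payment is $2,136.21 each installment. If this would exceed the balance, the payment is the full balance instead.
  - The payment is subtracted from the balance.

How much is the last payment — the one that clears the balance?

# | Opening | Payment | End bal
1 | $6,172.57 | $2,136.21 | $4,036.36
2 | $4,036.36 | $2,136.21 | $1,900.15
3 | $1,900.15 | $1,900.15 | $0.00

$1,900.15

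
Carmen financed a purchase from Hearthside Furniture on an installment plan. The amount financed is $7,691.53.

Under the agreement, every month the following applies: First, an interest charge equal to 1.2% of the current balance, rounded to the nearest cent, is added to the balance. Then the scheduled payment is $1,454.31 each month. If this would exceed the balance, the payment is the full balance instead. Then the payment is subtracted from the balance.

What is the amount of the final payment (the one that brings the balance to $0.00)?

Month 1: opening $7,691.53; interest $92.30 → $7,783.83; payment $1,454.31; balance $6,329.52
Month 2: opening $6,329.52; interest $75.95 → $6,405.47; payment $1,454.31; balance $4,951.16
Month 3: opening $4,951.16; interest $59.41 → $5,010.57; payment $1,454.31; balance $3,556.26
Month 4: opening $3,556.26; interest $42.68 → $3,598.94; payment $1,454.31; balance $2,144.63
Month 5: opening $2,144.63; interest $25.74 → $2,170.37; payment $1,454.31; balance $716.06
Month 6: opening $716.06; interest $8.59 → $724.65; payment $724.65; balance $0.00

$724.65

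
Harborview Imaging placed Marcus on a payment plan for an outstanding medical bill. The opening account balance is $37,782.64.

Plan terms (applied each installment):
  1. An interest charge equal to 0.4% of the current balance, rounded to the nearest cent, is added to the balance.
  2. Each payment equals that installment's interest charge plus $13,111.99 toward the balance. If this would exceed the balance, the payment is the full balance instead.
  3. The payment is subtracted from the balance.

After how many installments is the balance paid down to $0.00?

Installment 1: $37,782.64 +$151.13 interest = $37,933.77; pay $13,263.12 → $24,670.65
Installment 2: $24,670.65 +$98.68 interest = $24,769.33; pay $13,210.67 → $11,558.66
Installment 3: $11,558.66 +$46.23 interest = $11,604.89; pay $11,604.89 → $0.00
Balance reaches $0.00 in installment 3.

3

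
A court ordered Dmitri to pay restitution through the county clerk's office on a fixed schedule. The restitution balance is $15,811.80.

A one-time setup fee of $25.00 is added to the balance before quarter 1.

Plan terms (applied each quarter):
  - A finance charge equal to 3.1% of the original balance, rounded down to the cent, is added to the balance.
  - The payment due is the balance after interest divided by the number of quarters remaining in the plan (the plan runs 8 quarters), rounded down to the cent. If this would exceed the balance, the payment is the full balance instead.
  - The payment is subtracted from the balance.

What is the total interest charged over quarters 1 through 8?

$3,921.28

Quarter 1: $15,836.80 +$490.16 interest = $16,326.96; pay $2,040.87 → $14,286.09
Quarter 2: $14,286.09 +$490.16 interest = $14,776.25; pay $2,110.89 → $12,665.36
Quarter 3: $12,665.36 +$490.16 interest = $13,155.52; pay $2,192.58 → $10,962.94
Quarter 4: $10,962.94 +$490.16 interest = $11,453.10; pay $2,290.62 → $9,162.48
Quarter 5: $9,162.48 +$490.16 interest = $9,652.64; pay $2,413.16 → $7,239.48
Quarter 6: $7,239.48 +$490.16 interest = $7,729.64; pay $2,576.54 → $5,153.10
Quarter 7: $5,153.10 +$490.16 interest = $5,643.26; pay $2,821.63 → $2,821.63
Quarter 8: $2,821.63 +$490.16 interest = $3,311.79; pay $3,311.79 → $0.00
Total interest: $490.16 + $490.16 + $490.16 + $490.16 + $490.16 + $490.16 + $490.16 + $490.16 = $3,921.28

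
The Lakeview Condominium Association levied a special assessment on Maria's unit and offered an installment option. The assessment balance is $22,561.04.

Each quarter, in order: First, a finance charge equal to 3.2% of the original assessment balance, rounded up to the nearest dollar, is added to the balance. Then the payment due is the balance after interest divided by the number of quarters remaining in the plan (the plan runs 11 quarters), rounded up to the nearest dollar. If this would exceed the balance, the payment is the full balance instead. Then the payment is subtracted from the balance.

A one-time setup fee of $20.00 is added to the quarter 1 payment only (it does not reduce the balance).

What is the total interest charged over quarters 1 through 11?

Quarter 1: $22,561.04 +$722.00 interest = $23,283.04; pay $2,117.00 (+ $20.00 fee) → $21,166.04
Quarter 2: $21,166.04 +$722.00 interest = $21,888.04; pay $2,189.00 → $19,699.04
Quarter 3: $19,699.04 +$722.00 interest = $20,421.04; pay $2,270.00 → $18,151.04
Quarter 4: $18,151.04 +$722.00 interest = $18,873.04; pay $2,360.00 → $16,513.04
Quarter 5: $16,513.04 +$722.00 interest = $17,235.04; pay $2,463.00 → $14,772.04
Quarter 6: $14,772.04 +$722.00 interest = $15,494.04; pay $2,583.00 → $12,911.04
Quarter 7: $12,911.04 +$722.00 interest = $13,633.04; pay $2,727.00 → $10,906.04
Quarter 8: $10,906.04 +$722.00 interest = $11,628.04; pay $2,908.00 → $8,720.04
Quarter 9: $8,720.04 +$722.00 interest = $9,442.04; pay $3,148.00 → $6,294.04
Quarter 10: $6,294.04 +$722.00 interest = $7,016.04; pay $3,509.00 → $3,507.04
Quarter 11: $3,507.04 +$722.00 interest = $4,229.04; pay $4,229.04 → $0.00
Total interest: $722.00 + $722.00 + $722.00 + $722.00 + $722.00 + $722.00 + $722.00 + $722.00 + $722.00 + $722.00 + $722.00 = $7,942.00

$7,942.00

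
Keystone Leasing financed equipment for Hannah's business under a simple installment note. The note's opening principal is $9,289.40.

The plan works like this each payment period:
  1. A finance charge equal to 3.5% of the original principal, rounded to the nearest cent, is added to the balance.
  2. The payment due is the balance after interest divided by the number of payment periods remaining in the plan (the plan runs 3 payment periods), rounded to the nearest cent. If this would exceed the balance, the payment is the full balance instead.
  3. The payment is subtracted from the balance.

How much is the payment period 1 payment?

$3,204.84

Payment period 1: opening $9,289.40; interest $325.13 → $9,614.53; payment $3,204.84; balance $6,409.69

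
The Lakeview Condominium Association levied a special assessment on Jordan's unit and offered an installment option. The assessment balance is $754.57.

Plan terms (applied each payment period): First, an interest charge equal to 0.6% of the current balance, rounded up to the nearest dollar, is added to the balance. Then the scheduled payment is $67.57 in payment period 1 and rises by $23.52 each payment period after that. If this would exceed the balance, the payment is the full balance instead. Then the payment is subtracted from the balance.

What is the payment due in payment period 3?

$114.61

# | Opening | Interest | Payment | End bal
1 | $754.57 | $5.00 | $67.57 | $692.00
2 | $692.00 | $5.00 | $91.09 | $605.91
3 | $605.91 | $4.00 | $114.61 | $495.30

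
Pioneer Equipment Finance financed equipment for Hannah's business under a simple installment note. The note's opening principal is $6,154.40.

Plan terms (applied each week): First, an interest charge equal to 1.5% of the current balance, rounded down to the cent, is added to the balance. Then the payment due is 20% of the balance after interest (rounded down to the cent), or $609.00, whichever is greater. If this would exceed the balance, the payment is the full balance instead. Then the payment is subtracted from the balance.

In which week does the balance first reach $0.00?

Week 1: opening $6,154.40; interest $92.31 → $6,246.71; payment $1,249.34; balance $4,997.37
Week 2: opening $4,997.37; interest $74.96 → $5,072.33; payment $1,014.46; balance $4,057.87
Week 3: opening $4,057.87; interest $60.86 → $4,118.73; payment $823.74; balance $3,294.99
Week 4: opening $3,294.99; interest $49.42 → $3,344.41; payment $668.88; balance $2,675.53
Week 5: opening $2,675.53; interest $40.13 → $2,715.66; payment $609.00; balance $2,106.66
Week 6: opening $2,106.66; interest $31.59 → $2,138.25; payment $609.00; balance $1,529.25
Week 7: opening $1,529.25; interest $22.93 → $1,552.18; payment $609.00; balance $943.18
Week 8: opening $943.18; interest $14.14 → $957.32; payment $609.00; balance $348.32
Week 9: opening $348.32; interest $5.22 → $353.54; payment $353.54; balance $0.00
Balance reaches $0.00 in week 9.

9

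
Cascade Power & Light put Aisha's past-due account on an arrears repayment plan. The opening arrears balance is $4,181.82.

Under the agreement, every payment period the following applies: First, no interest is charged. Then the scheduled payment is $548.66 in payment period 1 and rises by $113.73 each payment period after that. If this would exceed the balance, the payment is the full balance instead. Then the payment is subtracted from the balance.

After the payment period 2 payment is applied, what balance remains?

$2,970.77

Payment period 1: opening $4,181.82; payment $548.66; balance $3,633.16
Payment period 2: opening $3,633.16; payment $662.39; balance $2,970.77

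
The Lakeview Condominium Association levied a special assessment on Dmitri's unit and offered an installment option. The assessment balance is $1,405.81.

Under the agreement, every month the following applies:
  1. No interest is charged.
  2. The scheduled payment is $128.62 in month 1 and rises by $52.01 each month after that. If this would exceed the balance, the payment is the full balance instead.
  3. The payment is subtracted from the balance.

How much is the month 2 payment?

Month 1: $1,405.81 − $128.62 → $1,277.19
Month 2: $1,277.19 − $180.63 → $1,096.56

$180.63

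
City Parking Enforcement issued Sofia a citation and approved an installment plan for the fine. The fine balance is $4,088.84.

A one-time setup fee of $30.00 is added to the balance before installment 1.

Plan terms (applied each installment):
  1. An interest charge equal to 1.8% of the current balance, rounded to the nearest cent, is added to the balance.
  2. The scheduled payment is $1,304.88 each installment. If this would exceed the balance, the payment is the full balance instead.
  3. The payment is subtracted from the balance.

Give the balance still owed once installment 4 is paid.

Installment 1: $4,118.84 +$74.14 interest = $4,192.98; pay $1,304.88 → $2,888.10
Installment 2: $2,888.10 +$51.99 interest = $2,940.09; pay $1,304.88 → $1,635.21
Installment 3: $1,635.21 +$29.43 interest = $1,664.64; pay $1,304.88 → $359.76
Installment 4: $359.76 +$6.48 interest = $366.24; pay $366.24 → $0.00

$0.00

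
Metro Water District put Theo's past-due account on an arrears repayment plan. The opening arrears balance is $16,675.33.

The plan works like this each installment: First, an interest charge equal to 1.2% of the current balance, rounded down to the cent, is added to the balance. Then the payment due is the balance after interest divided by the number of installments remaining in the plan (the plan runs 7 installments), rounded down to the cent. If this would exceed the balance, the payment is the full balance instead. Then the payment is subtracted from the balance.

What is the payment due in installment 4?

$2,498.61

Installment 1: opening $16,675.33; interest $200.10 → $16,875.43; payment $2,410.77; balance $14,464.66
Installment 2: opening $14,464.66; interest $173.57 → $14,638.23; payment $2,439.70; balance $12,198.53
Installment 3: opening $12,198.53; interest $146.38 → $12,344.91; payment $2,468.98; balance $9,875.93
Installment 4: opening $9,875.93; interest $118.51 → $9,994.44; payment $2,498.61; balance $7,495.83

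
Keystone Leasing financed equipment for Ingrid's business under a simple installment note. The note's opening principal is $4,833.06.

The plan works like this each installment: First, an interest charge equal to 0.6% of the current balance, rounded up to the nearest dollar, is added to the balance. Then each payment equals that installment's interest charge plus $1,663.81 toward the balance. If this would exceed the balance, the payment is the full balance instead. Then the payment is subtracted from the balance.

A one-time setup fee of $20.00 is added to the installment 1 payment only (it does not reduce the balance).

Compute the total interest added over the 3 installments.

Installment 1: $4,833.06 +$29.00 interest = $4,862.06; pay $1,692.81 (+ $20.00 fee) → $3,169.25
Installment 2: $3,169.25 +$20.00 interest = $3,189.25; pay $1,683.81 → $1,505.44
Installment 3: $1,505.44 +$10.00 interest = $1,515.44; pay $1,515.44 → $0.00
Total interest: $29.00 + $20.00 + $10.00 = $59.00

$59.00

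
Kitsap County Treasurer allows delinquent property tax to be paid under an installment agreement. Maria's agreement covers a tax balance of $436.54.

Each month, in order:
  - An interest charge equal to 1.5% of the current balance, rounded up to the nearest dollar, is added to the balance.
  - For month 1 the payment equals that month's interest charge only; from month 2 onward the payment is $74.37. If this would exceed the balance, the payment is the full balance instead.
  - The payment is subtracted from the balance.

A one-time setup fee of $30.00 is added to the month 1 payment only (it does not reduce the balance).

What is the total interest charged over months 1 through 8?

Month 1: $436.54 +$7.00 interest = $443.54; pay $7.00 (+ $30.00 fee) → $436.54
Month 2: $436.54 +$7.00 interest = $443.54; pay $74.37 → $369.17
Month 3: $369.17 +$6.00 interest = $375.17; pay $74.37 → $300.80
Month 4: $300.80 +$5.00 interest = $305.80; pay $74.37 → $231.43
Month 5: $231.43 +$4.00 interest = $235.43; pay $74.37 → $161.06
Month 6: $161.06 +$3.00 interest = $164.06; pay $74.37 → $89.69
Month 7: $89.69 +$2.00 interest = $91.69; pay $74.37 → $17.32
Month 8: $17.32 +$1.00 interest = $18.32; pay $18.32 → $0.00
Total interest: $7.00 + $7.00 + $6.00 + $5.00 + $4.00 + $3.00 + $2.00 + $1.00 = $35.00

$35.00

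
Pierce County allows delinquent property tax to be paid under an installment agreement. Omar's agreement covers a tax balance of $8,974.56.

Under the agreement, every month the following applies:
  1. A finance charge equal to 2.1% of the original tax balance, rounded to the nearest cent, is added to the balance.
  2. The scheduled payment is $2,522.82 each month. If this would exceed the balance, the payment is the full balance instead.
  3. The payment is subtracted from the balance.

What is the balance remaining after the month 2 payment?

Month 1: opening $8,974.56; interest $188.47 → $9,163.03; payment $2,522.82; balance $6,640.21
Month 2: opening $6,640.21; interest $188.47 → $6,828.68; payment $2,522.82; balance $4,305.86

$4,305.86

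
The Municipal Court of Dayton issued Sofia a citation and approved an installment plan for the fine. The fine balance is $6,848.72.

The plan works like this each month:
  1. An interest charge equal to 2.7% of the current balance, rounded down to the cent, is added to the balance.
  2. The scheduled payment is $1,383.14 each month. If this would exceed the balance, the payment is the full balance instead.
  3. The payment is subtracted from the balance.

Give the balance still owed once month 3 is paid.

$3,156.10

Month 1: $6,848.72 +$184.91 interest = $7,033.63; pay $1,383.14 → $5,650.49
Month 2: $5,650.49 +$152.56 interest = $5,803.05; pay $1,383.14 → $4,419.91
Month 3: $4,419.91 +$119.33 interest = $4,539.24; pay $1,383.14 → $3,156.10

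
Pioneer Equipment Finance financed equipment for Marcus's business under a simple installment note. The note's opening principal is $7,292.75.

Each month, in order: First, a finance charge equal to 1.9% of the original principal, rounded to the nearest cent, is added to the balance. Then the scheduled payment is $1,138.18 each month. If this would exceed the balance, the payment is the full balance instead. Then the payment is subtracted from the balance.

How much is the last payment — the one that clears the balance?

Month 1: $7,292.75 +$138.56 interest = $7,431.31; pay $1,138.18 → $6,293.13
Month 2: $6,293.13 +$138.56 interest = $6,431.69; pay $1,138.18 → $5,293.51
Month 3: $5,293.51 +$138.56 interest = $5,432.07; pay $1,138.18 → $4,293.89
Month 4: $4,293.89 +$138.56 interest = $4,432.45; pay $1,138.18 → $3,294.27
Month 5: $3,294.27 +$138.56 interest = $3,432.83; pay $1,138.18 → $2,294.65
Month 6: $2,294.65 +$138.56 interest = $2,433.21; pay $1,138.18 → $1,295.03
Month 7: $1,295.03 +$138.56 interest = $1,433.59; pay $1,138.18 → $295.41
Month 8: $295.41 +$138.56 interest = $433.97; pay $433.97 → $0.00

$433.97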